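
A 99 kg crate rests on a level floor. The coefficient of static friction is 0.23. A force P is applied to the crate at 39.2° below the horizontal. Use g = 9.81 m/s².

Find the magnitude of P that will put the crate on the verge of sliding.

N = m g + P sin α (the push presses the crate into the level floor).
At impending slip, P cos α = μ_s N = μ_s (m g + P sin α).
Solving: P (cos α − μ_s sin α) = μ_s m g → P = 0.23×971/(cos 39.2° − 0.23 sin 39.2°) = 223/0.6296 = 355 N.

P ≈ 355 N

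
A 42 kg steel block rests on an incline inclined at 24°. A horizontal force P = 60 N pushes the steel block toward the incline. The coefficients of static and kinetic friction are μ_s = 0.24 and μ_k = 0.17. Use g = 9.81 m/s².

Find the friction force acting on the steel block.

f ≈ 68.1 N (up the incline)

The horizontal push has a component P sin θ into the surface, so N = m g cos θ + P sin θ = 376.4 + 24.4 = 400.8 N.
Along the incline, the net driving force (taking up-slope positive) is P cos θ − m g sin θ = 54.81 − 167.6 = -112.8 N, so equilibrium requires friction f = 112.8 N (up-slope).
Maximum static friction: μ_s N = 0.24 × 400.8 = 96.19 N.
|f_req| = 112.8 > 96.19 N → the steel block slides down the incline; f = μ_k N = 0.17 × 400.8 = 68.1 N.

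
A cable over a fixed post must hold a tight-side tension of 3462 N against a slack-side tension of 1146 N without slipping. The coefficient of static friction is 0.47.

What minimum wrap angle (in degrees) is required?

T₂/T₁ = e^{μβ} → β = ln(T₂/T₁)/μ.
β = ln(3462/1146)/0.47 = 1.106/0.47 = 2.352 rad.
In degrees: β = 2.352 × 180/π = 135°.

β_min ≈ 135°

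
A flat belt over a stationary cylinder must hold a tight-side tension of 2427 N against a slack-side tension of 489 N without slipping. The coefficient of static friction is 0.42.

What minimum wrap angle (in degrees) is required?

β_min ≈ 219°

T₂/T₁ = e^{μβ} → β = ln(T₂/T₁)/μ.
β = ln(2427/489)/0.42 = 1.602/0.42 = 3.814 rad.
In degrees: β = 3.814 × 180/π = 219°.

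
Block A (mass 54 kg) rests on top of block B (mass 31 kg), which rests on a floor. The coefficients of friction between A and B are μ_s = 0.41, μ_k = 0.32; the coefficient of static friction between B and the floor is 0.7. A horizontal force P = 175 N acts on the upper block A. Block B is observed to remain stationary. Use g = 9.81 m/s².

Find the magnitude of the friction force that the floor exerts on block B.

The normal force B exerts on A is simply A's weight, N₁ = 529.7 N.
So the A–B interface can sustain at most μ_s N₁ = 217.2 N of static friction.
P = 175 N is within that limit, so A and B move together (both at rest); the A–B friction is simply f₁ = P = 175 N.
By Newton's third law B feels 175 N forward from A. With B stationary, the floor's static friction on B balances it: f₂ = 175 N (well within μ_s(m_A+m_B)g = 583.7 N).

f ≈ 175 N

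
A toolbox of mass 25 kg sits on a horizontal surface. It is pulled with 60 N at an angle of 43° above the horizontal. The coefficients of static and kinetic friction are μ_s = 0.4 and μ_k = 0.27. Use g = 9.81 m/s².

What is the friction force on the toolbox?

f ≈ 43.9 N

The vertical component of P reduces the normal force: N = m g − P sin α = 245.2 − 40.92 = 204.3 N.
Horizontally, friction must balance P cos α = 43.88 N.
The static-friction limit is μ_s N = 81.73 N.
Since 43.88 N does not exceed the limit, the toolbox stays at rest and f = 43.9 N.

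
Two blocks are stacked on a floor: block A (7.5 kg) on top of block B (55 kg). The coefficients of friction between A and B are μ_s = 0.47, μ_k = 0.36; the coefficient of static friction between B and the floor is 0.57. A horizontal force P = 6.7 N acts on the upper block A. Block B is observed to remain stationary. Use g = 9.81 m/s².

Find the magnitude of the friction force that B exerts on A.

The normal force B exerts on A is simply A's weight, N₁ = 73.58 N.
So the A–B interface can sustain at most μ_s N₁ = 34.58 N of static friction.
P = 6.7 N is within that limit, so A and B move together (both at rest); the A–B friction is simply f₁ = P = 6.7 N.
B experiences an equal 6.7 N forward from A (third law). B is in equilibrium, so the floor supplies f₂ = 6.7 N of static friction (limit μ_s(m_A+m_B)g = 349.5 N, not exceeded).

f ≈ 6.7 N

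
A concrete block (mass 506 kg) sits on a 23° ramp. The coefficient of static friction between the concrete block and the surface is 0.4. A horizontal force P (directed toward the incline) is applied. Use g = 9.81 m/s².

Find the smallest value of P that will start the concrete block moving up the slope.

P ≈ 4930 N

At impending motion up the slope, friction acts down-slope at its limit: f = μ_s N.
Perpendicular to the incline: N = m g cos θ + P sin θ.
Along the incline: P cos θ = m g sin θ + μ_s N = m g sin θ + μ_s (m g cos θ + P sin θ).
Solving, P (cos θ − μ_s sin θ) = m g (sin θ + μ_s cos θ), so P = 506×9.81×(sin 23° + 0.4 cos 23°)/(cos 23° − 0.4 sin 23°) = 4960×0.7589/0.7642 = 4930 N.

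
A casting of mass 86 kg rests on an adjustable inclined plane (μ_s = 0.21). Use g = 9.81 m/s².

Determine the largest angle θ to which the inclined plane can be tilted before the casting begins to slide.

At the slip threshold, m g sin θ = μ_s · m g cos θ, so tan θ = μ_s.
θ_max = arctan(0.21) = 11.9°.

θ_max ≈ 11.9°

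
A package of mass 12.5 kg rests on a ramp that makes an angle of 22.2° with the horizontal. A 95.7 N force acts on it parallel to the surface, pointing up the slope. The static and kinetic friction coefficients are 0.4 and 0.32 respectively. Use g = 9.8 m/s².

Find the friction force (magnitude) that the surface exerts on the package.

f ≈ 36.3 N (down the incline)

The normal reaction is N = m g cos θ = 113.4 N.
Parallel to the incline, ΣF = 0 gives f = m g sin θ − P = 46.29 − 95.7 = -49.41 N (up-slope positive).
Maximum static friction available: μ_s N = 0.4 × 113.4 = 45.37 N.
|-49.41| exceeds 45.37 N, so the package slips up-slope; friction is kinetic, f = μ_k N = 0.32×113.4 = 36.3 N.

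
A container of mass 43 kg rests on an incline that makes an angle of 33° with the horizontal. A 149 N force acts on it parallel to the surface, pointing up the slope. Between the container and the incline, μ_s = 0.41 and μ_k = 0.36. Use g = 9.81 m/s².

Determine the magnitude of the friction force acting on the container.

Normal force: N = m g cos θ = 43 × 9.81 × cos 33° = 353.8 N.
Parallel to the incline, ΣF = 0 gives f = m g sin θ − P = 229.7 − 149 = 80.75 N (up-slope positive).
Maximum static friction available: μ_s N = 0.41 × 353.8 = 145 N.
Since |80.75| ≤ 145 N, no slip — friction simply equals what equilibrium demands.

f ≈ 80.7 N (up the incline)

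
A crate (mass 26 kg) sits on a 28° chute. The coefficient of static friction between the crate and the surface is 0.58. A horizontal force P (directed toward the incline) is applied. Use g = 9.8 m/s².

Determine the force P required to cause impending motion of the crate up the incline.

P ≈ 410 N

At impending motion up the slope, friction acts down-slope at its limit: f = μ_s N.
Perpendicular to the incline: N = m g cos θ + P sin θ.
Along the incline: P cos θ = m g sin θ + μ_s N = m g sin θ + μ_s (m g cos θ + P sin θ).
Solving, P (cos θ − μ_s sin θ) = m g (sin θ + μ_s cos θ), so P = 26×9.8×(sin 28° + 0.58 cos 28°)/(cos 28° − 0.58 sin 28°) = 255×0.9816/0.6107 = 410 N.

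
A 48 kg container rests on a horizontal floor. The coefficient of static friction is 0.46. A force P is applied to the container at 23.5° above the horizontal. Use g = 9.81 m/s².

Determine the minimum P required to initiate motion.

N = m g − P sin α (the pull lifts the container).
At impending slip, P cos α = μ_s N = μ_s (m g − P sin α).
Solving: P (cos α + μ_s sin α) = μ_s m g → P = 0.46×471/(cos 23.5° + 0.46 sin 23.5°) = 217/1.1 = 197 N.

P ≈ 197 N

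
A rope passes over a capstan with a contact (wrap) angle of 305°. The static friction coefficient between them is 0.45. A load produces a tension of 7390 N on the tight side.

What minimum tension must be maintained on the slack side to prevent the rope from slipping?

Capstan equation at impending slip: T_tight/T_slack = e^{μβ}.
β = 305° = 5.323 rad; e^{μβ} = e^{0.45×5.323} = 10.97.
T_slack = T_tight / e^{μβ} = 7390 / 10.97 = 673 N.

T_min ≈ 673 N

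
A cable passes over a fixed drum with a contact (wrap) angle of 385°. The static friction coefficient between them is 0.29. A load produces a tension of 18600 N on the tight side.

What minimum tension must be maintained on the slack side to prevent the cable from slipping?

Capstan equation at impending slip: T_tight/T_slack = e^{μβ}.
β = 385° = 6.72 rad; e^{μβ} = e^{0.29×6.72} = 7.019.
T_slack = T_tight / e^{μβ} = 18600 / 7.019 = 2650 N.

T_min ≈ 2650 N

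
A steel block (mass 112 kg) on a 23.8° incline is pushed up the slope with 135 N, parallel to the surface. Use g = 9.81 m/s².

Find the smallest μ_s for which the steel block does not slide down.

N = m g cos θ = 1005 N.
Friction must make up the shortfall along the incline: f = m g sin θ − P = 443.4 − 135 = 308.4 N.
At the threshold f = μ_s N, so μ_s,min = 308.4/1005 = 0.307.

μ_s,min ≈ 0.307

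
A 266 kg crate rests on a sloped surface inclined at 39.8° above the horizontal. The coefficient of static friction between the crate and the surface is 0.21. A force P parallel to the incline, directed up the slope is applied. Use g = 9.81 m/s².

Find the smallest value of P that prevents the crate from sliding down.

P_min ≈ 1250 N

The crate tends to slide down (tan θ > μ_s), so at the point of impending slip friction acts up-slope at its limit: f = μ_s N.
P is parallel to the surface, so N = m g cos θ = 2000 N.
Along the incline: P + μ_s N = m g sin θ, so P = 1670 − 0.21×2000 = 1250 N.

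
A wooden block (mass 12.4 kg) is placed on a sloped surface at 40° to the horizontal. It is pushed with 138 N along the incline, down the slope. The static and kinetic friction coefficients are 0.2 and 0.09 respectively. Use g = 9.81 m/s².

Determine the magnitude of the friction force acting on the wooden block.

f ≈ 8.39 N (up the incline)

Perpendicular to the surface, N = m g cos θ = 12.4·9.81·cos 40° = 93.18 N.
The friction needed for equilibrium is m g sin θ + P = 78.19 + 138 = 216.2 N, measured positive up-slope.
Static friction can supply at most μ_s N = 18.64 N.
Since |216.2| > 18.64 N, static friction cannot hold it; the wooden block slides down the incline and kinetic friction applies: f = μ_k N = 0.09 × 93.18 = 8.39 N.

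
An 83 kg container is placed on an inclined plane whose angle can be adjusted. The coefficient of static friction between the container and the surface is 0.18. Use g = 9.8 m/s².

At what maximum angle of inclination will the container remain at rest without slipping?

θ_max ≈ 10.2°

At the slip threshold, m g sin θ = μ_s · m g cos θ, so tan θ = μ_s.
θ_max = arctan(0.18) = 10.2°.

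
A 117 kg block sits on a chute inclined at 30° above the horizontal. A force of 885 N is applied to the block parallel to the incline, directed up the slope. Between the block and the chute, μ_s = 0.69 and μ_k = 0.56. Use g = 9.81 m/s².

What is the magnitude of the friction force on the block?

Normal force: N = m g cos θ = 117 × 9.81 × cos 30° = 994 N.
For equilibrium along the incline the friction force must supply f = m g sin θ − P = 573.9 − 885 = -311.1 N (positive meaning up-slope).
The static-friction ceiling is μ_s N = 0.69 × 994 = 685.9 N.
Since |-311.1| ≤ 685.9 N, static friction is sufficient; f equals the required value, not μ_s N.

f ≈ 311 N (down the incline)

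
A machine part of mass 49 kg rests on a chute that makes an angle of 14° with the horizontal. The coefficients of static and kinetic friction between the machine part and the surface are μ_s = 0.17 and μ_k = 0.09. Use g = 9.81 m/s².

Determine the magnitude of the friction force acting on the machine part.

The normal reaction is N = m g cos θ = 466.4 N.
Along the slope the weight component is m g sin θ = 116.3 N; friction must supply exactly this, acting up-slope.
Static friction can supply at most μ_s N = 79.29 N.
Since |116.3| > 79.29 N, static friction cannot hold it; the machine part slides down the incline and kinetic friction applies: f = μ_k N = 0.09 × 466.4 = 42 N.

f ≈ 42 N (up the incline)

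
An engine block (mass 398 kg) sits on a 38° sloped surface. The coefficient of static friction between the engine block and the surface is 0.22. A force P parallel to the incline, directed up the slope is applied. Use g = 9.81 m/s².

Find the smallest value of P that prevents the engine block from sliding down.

P_min ≈ 1730 N

The engine block tends to slide down (tan θ > μ_s), so at the point of impending slip friction acts up-slope at its limit: f = μ_s N.
P is parallel to the surface, so N = m g cos θ = 3080 N.
Along the incline: P + μ_s N = m g sin θ, so P = 2400 − 0.22×3080 = 1730 N.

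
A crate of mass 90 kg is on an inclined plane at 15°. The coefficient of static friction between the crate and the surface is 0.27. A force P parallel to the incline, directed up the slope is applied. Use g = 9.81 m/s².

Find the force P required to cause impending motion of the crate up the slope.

P ≈ 459 N

At impending motion up the slope, friction acts down-slope at its limit: f = μ_s N.
P is parallel to the surface, so N = m g cos θ = 853 N.
Along the incline: P = m g sin θ + μ_s N = 229 + 0.27×853 = 459 N.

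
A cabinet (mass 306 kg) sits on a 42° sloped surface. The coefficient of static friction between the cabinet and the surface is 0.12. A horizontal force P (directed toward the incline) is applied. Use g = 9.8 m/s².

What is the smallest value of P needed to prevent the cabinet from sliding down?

P_min ≈ 2110 N

The cabinet tends to slide down (tan θ > μ_s), so at the point of impending slip friction acts up-slope at its limit: f = μ_s N.
Perpendicular to the incline: N = m g cos θ + P sin θ.
Along the incline: P cos θ + μ_s N = m g sin θ, i.e. P cos θ + μ_s (m g cos θ + P sin θ) = m g sin θ.
Solving, P (cos θ + μ_s sin θ) = m g (sin θ − μ_s cos θ), so P = 3000×0.58/0.8234 = 2110 N.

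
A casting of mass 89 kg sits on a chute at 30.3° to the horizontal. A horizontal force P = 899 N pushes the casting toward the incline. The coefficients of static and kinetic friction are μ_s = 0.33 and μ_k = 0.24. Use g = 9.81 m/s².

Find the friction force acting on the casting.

Normal direction: N = m g cos θ + P sin θ = 1207 N.
Along the incline, the net driving force (taking up-slope positive) is P cos θ − m g sin θ = 776.2 − 440.5 = 335.7 N, so equilibrium requires friction f = -335.7 N (down-slope).
The limit of static friction is μ_s N = 398.4 N.
|f_req| = 335.7 ≤ 398.4 N → the casting is in equilibrium; friction equals the required value.

f ≈ 336 N (down the incline)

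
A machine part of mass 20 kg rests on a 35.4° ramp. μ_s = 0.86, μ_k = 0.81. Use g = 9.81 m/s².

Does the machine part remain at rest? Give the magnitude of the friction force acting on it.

f ≈ 114 N

N = m g cos θ = 160 N.
Down-slope weight component: m g sin θ = 114 N.
μ_s N = 138 N.
114 ≤ 138 N, so it stays put; friction = 114 N.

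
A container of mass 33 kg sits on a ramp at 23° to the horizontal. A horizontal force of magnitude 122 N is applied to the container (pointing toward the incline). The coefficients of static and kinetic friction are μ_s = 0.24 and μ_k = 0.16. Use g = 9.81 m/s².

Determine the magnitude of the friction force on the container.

The horizontal push has a component P sin θ into the surface, so N = m g cos θ + P sin θ = 298 + 47.67 = 345.7 N.
Along the incline, the net driving force (taking up-slope positive) is P cos θ − m g sin θ = 112.3 − 126.5 = -14.19 N, so equilibrium requires friction f = 14.19 N (up-slope).
Maximum static friction: μ_s N = 0.24 × 345.7 = 82.96 N.
|f_req| = 14.19 ≤ 82.96 N → the container is in equilibrium; friction equals the required value.

f ≈ 14.2 N (up the incline)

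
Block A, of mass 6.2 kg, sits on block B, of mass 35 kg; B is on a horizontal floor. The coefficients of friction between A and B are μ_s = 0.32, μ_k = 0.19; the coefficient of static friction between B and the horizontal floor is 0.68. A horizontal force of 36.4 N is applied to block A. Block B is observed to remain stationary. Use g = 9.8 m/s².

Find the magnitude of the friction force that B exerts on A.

Normal force at the A–B interface: N₁ = m_A g = 60.76 N.
Maximum static friction on A from B: μ_s N₁ = 0.32×60.76 = 19.44 N.
Since P = 36.4 N > 19.44 N, A slides on B; the A–B friction is kinetic: f₁ = μ_k N₁ = 0.19×60.76 = 11.5 N.
By Newton's third law B feels 11.5 N forward from A. With B stationary, the floor's static friction on B balances it: f₂ = 11.5 N (well within μ_s(m_A+m_B)g = 274.6 N).

f ≈ 11.5 N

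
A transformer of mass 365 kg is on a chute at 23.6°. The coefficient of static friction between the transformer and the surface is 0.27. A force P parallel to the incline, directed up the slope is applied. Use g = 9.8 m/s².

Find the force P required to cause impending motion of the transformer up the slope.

At impending motion up the slope, friction acts down-slope at its limit: f = μ_s N.
P is parallel to the surface, so N = m g cos θ = 3280 N.
Along the incline: P = m g sin θ + μ_s N = 1430 + 0.27×3280 = 2320 N.

P ≈ 2320 N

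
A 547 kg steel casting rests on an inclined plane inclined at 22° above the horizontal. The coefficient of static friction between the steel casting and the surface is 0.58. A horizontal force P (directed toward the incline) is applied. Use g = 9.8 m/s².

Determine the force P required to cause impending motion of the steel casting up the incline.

P ≈ 6890 N

At impending motion up the slope, friction acts down-slope at its limit: f = μ_s N.
Perpendicular to the incline: N = m g cos θ + P sin θ.
Along the incline: P cos θ = m g sin θ + μ_s N = m g sin θ + μ_s (m g cos θ + P sin θ).
Solving, P (cos θ − μ_s sin θ) = m g (sin θ + μ_s cos θ), so P = 547×9.8×(sin 22° + 0.58 cos 22°)/(cos 22° − 0.58 sin 22°) = 5360×0.9124/0.7099 = 6890 N.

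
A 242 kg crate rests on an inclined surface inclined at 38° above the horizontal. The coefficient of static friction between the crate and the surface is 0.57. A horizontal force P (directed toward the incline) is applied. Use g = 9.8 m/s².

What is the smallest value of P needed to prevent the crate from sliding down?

The crate tends to slide down (tan θ > μ_s), so at the point of impending slip friction acts up-slope at its limit: f = μ_s N.
Perpendicular to the incline: N = m g cos θ + P sin θ.
Along the incline: P cos θ + μ_s N = m g sin θ, i.e. P cos θ + μ_s (m g cos θ + P sin θ) = m g sin θ.
Solving, P (cos θ + μ_s sin θ) = m g (sin θ − μ_s cos θ), so P = 2370×0.1665/1.139 = 347 N.

P_min ≈ 347 N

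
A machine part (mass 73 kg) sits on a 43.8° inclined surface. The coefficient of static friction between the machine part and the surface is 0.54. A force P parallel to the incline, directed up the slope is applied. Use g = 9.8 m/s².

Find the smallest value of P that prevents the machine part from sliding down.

P_min ≈ 216 N

The machine part tends to slide down (tan θ > μ_s), so at the point of impending slip friction acts up-slope at its limit: f = μ_s N.
P is parallel to the surface, so N = m g cos θ = 516 N.
Along the incline: P + μ_s N = m g sin θ, so P = 495 − 0.54×516 = 216 N.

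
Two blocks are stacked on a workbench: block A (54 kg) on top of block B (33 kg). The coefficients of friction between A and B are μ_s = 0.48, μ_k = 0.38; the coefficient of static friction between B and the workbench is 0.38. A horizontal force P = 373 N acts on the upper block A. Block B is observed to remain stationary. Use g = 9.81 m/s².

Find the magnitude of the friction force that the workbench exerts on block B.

Normal force at the A–B interface: N₁ = m_A g = 529.7 N.
Maximum static friction on A from B: μ_s N₁ = 0.48×529.7 = 254.3 N.
P = 373 N exceeds that limit, so A slips over B and the interface friction becomes kinetic: f₁ = μ_k N₁ = 0.38×529.7 = 201 N.
By Newton's third law B feels 201 N forward from A. With B stationary, the floor's static friction on B balances it: f₂ = 201 N (well within μ_s(m_A+m_B)g = 324.3 N).

f ≈ 201 N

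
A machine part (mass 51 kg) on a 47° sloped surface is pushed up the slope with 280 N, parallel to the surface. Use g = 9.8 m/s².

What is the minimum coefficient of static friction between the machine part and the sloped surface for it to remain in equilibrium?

N = m g cos θ = 340.9 N.
Friction must make up the shortfall along the incline: f = m g sin θ − P = 365.5 − 280 = 85.53 N.
At the threshold f = μ_s N, so μ_s,min = 85.53/340.9 = 0.251.

μ_s,min ≈ 0.251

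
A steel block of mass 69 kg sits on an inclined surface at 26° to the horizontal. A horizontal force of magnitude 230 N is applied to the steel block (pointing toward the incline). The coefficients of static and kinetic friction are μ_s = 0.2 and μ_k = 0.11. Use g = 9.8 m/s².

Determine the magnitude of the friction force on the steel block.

f ≈ 89.7 N (up the incline)

The horizontal push has a component P sin θ into the surface, so N = m g cos θ + P sin θ = 607.8 + 100.8 = 708.6 N.
Along the incline, the net driving force (taking up-slope positive) is P cos θ − m g sin θ = 206.7 − 296.4 = -89.7 N, so equilibrium requires friction f = 89.7 N (up-slope).
Maximum static friction: μ_s N = 0.2 × 708.6 = 141.7 N.
Since 89.7 N is within the 141.7 N limit, the steel block stays put and friction is exactly 89.7 N.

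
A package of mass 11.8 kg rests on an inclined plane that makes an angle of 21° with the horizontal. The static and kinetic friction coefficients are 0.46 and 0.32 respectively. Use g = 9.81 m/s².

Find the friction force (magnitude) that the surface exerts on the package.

The normal reaction is N = m g cos θ = 108.1 N.
Along the slope the weight component is m g sin θ = 41.48 N; friction must supply exactly this, acting up-slope.
Maximum static friction available: μ_s N = 0.46 × 108.1 = 49.71 N.
Since |41.48| ≤ 49.71 N, the package remains in static equilibrium and friction takes exactly the required value.

f ≈ 41.5 N (up the incline)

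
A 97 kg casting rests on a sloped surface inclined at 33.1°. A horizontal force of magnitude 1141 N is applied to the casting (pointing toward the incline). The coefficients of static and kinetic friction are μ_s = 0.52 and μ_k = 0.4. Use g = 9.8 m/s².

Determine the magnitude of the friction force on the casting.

Normal direction: N = m g cos θ + P sin θ = 1419 N.
Along the incline, the net driving force (taking up-slope positive) is P cos θ − m g sin θ = 955.8 − 519.1 = 436.7 N, so equilibrium requires friction f = -436.7 N (down-slope).
Maximum static friction: μ_s N = 0.52 × 1419 = 738.1 N.
|f_req| = 436.7 ≤ 738.1 N → the casting is in equilibrium; friction equals the required value.

f ≈ 437 N (down the incline)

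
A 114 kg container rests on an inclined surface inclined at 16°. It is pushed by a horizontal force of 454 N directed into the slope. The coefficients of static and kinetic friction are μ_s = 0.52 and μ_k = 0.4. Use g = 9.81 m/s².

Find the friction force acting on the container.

Resolve perpendicular to the incline: N = m g cos θ + P sin θ = 114×9.81×cos 16° + 454×sin 16° = 1200 N.
Along the incline, the net driving force (taking up-slope positive) is P cos θ − m g sin θ = 436.4 − 308.3 = 128.2 N, so equilibrium requires friction f = -128.2 N (down-slope).
The limit of static friction is μ_s N = 624.1 N.
Since 128.2 N is within the 624.1 N limit, the container stays put and friction is exactly 128 N.

f ≈ 128 N (down the incline)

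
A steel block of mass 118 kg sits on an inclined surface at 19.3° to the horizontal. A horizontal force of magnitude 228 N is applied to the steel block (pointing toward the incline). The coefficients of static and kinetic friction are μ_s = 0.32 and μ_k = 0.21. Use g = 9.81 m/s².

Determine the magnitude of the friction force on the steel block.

Normal direction: N = m g cos θ + P sin θ = 1168 N.
Along the incline, the net driving force (taking up-slope positive) is P cos θ − m g sin θ = 215.2 − 382.6 = -167.4 N, so equilibrium requires friction f = 167.4 N (up-slope).
Maximum static friction: μ_s N = 0.32 × 1168 = 373.7 N.
Since 167.4 N is within the 373.7 N limit, the steel block stays put and friction is exactly 167 N.

f ≈ 167 N (up the incline)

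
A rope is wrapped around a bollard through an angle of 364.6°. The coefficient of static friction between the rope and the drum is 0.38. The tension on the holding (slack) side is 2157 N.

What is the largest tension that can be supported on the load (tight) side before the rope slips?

T_max ≈ 24200 N

At impending slip the capstan equation gives T₂/T₁ = e^{μβ} with β in radians.
β = 364.6° × π/180 = 6.363 rad.
e^{μβ} = e^{0.38×6.363} = 11.22.
T₂ = T₁ · e^{μβ} = 2157 × 11.22 = 24200 N.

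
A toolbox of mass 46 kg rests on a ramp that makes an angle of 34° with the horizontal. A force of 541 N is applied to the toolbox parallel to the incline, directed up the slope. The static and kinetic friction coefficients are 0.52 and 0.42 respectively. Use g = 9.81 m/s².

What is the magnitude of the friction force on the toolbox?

Normal force: N = m g cos θ = 46 × 9.81 × cos 34° = 374.1 N.
For equilibrium along the incline the friction force must supply f = m g sin θ − P = 252.3 − 541 = -288.7 N (positive meaning up-slope).
Maximum static friction available: μ_s N = 0.52 × 374.1 = 194.5 N.
Since |-288.7| > 194.5 N, static friction cannot hold it; the toolbox slides up the incline and kinetic friction applies: f = μ_k N = 0.42 × 374.1 = 157 N.

f ≈ 157 N (down the incline)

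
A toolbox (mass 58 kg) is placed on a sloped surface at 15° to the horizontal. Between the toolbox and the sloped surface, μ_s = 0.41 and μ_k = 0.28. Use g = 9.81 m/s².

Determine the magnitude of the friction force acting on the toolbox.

Normal force: N = m g cos θ = 58 × 9.81 × cos 15° = 549.6 N.
Along the slope the weight component is m g sin θ = 147.3 N; friction must supply exactly this, acting up-slope.
The static-friction ceiling is μ_s N = 0.41 × 549.6 = 225.3 N.
Since |147.3| ≤ 225.3 N, no slip — friction simply equals what equilibrium demands.

f ≈ 147 N (up the incline)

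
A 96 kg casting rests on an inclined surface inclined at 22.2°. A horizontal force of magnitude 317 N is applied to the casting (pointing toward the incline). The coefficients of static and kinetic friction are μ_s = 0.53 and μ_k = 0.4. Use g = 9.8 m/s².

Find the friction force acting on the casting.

f ≈ 62 N (up the incline)

Resolve perpendicular to the incline: N = m g cos θ + P sin θ = 96×9.8×cos 22.2° + 317×sin 22.2° = 990.8 N.
Parallel to the incline: P cos θ − m g sin θ = 293.5 − 355.5 = -61.97 N; the friction needed to balance this is 61.97 N acting up the slope.
The limit of static friction is μ_s N = 525.1 N.
Since 61.97 N is within the 525.1 N limit, the casting stays put and friction is exactly 62 N.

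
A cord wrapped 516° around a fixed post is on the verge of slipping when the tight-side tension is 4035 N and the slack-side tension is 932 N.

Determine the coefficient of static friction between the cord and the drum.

T₂/T₁ = e^{μβ} → μ = ln(T₂/T₁)/β.
β = 516° = 9.006 rad.
μ = ln(4035/932)/9.006 = ln(4.329)/9.006 = 0.163.

μ ≈ 0.163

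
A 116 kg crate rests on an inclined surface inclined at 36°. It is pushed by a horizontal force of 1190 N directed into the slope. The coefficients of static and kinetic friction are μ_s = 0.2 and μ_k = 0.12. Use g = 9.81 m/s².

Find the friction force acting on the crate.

The horizontal push has a component P sin θ into the surface, so N = m g cos θ + P sin θ = 920.6 + 699.5 = 1620 N.
Along the incline, the net driving force (taking up-slope positive) is P cos θ − m g sin θ = 962.7 − 668.9 = 293.9 N, so equilibrium requires friction f = -293.9 N (down-slope).
The limit of static friction is μ_s N = 324 N.
Since 293.9 N is within the 324 N limit, the crate stays put and friction is exactly 294 N.

f ≈ 294 N (down the incline)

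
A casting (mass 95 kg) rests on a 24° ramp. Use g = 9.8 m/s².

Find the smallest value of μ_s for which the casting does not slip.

At the slip threshold m g sin θ = μ_s m g cos θ, so μ_s,min = tan θ.
μ_s,min = tan 24° = 0.445.

μ_s,min ≈ 0.445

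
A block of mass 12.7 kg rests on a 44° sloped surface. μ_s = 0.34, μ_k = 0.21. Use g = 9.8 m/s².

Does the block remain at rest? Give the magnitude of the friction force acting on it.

N = m g cos θ = 89.5 N.
Down-slope weight component: m g sin θ = 86.5 N.
μ_s N = 30.4 N.
86.5 > 30.4 N, so it slides; kinetic friction f = μ_k N = 0.21×89.5 = 18.8 N.

f ≈ 18.8 N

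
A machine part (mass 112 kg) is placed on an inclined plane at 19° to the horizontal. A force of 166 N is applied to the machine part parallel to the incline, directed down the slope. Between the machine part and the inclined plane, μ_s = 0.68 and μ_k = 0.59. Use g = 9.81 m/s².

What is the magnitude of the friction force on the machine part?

f ≈ 524 N (up the incline)

Perpendicular to the surface, N = m g cos θ = 112·9.81·cos 19° = 1039 N.
Parallel to the incline, ΣF = 0 gives f = m g sin θ + P = 357.7 + 166 = 523.7 N (up-slope positive).
The static-friction ceiling is μ_s N = 0.68 × 1039 = 706.4 N.
Since |523.7| ≤ 706.4 N, the machine part remains in static equilibrium and friction takes exactly the required value.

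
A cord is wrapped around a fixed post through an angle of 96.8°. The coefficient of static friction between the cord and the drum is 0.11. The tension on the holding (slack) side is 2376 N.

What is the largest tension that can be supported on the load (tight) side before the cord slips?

At impending slip the capstan equation gives T₂/T₁ = e^{μβ} with β in radians.
β = 96.8° × π/180 = 1.689 rad.
e^{μβ} = e^{0.11×1.689} = 1.204.
T₂ = T₁ · e^{μβ} = 2376 × 1.204 = 2860 N.

T_max ≈ 2860 N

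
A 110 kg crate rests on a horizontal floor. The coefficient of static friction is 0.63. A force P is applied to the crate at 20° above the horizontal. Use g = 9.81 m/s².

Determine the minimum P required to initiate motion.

N = m g − P sin α (the pull lifts the crate).
At impending slip, P cos α = μ_s N = μ_s (m g − P sin α).
Solving: P (cos α + μ_s sin α) = μ_s m g → P = 0.63×1080/(cos 20° + 0.63 sin 20°) = 680/1.155 = 589 N.

P ≈ 589 N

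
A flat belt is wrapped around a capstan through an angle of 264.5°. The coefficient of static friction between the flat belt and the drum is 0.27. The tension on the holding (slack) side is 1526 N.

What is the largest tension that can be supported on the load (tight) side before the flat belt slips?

At impending slip the capstan equation gives T₂/T₁ = e^{μβ} with β in radians.
β = 264.5° × π/180 = 4.616 rad.
e^{μβ} = e^{0.27×4.616} = 3.478.
T₂ = T₁ · e^{μβ} = 1526 × 3.478 = 5310 N.

T_max ≈ 5310 N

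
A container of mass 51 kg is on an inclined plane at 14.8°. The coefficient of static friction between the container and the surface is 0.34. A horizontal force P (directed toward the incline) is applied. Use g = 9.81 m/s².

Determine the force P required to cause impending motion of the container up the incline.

At impending motion up the slope, friction acts down-slope at its limit: f = μ_s N.
Perpendicular to the incline: N = m g cos θ + P sin θ.
Along the incline: P cos θ = m g sin θ + μ_s N = m g sin θ + μ_s (m g cos θ + P sin θ).
Solving, P (cos θ − μ_s sin θ) = m g (sin θ + μ_s cos θ), so P = 51×9.81×(sin 14.8° + 0.34 cos 14.8°)/(cos 14.8° − 0.34 sin 14.8°) = 500×0.5842/0.88 = 332 N.

P ≈ 332 N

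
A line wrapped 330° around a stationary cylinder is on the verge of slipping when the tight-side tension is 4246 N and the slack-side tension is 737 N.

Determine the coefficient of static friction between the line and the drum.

μ ≈ 0.304

T₂/T₁ = e^{μβ} → μ = ln(T₂/T₁)/β.
β = 330° = 5.76 rad.
μ = ln(4246/737)/5.76 = ln(5.761)/5.76 = 0.304.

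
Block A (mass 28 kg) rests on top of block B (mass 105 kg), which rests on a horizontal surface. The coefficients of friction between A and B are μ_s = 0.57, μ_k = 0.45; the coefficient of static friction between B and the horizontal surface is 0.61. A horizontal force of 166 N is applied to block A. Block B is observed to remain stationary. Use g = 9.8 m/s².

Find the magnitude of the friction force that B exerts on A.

Between the blocks, N₁ = m_A g = 274.4 N.
Maximum static friction on A from B: μ_s N₁ = 0.57×274.4 = 156.4 N.
Since P = 166 N > 156.4 N, A slides on B; the A–B friction is kinetic: f₁ = μ_k N₁ = 0.45×274.4 = 123 N.
By Newton's third law B feels 123 N forward from A. With B stationary, the floor's static friction on B balances it: f₂ = 123 N (well within μ_s(m_A+m_B)g = 795.1 N).

f ≈ 123 N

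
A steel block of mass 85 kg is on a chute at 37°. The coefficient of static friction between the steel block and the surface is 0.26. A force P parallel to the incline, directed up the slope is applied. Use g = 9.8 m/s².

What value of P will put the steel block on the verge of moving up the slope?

At impending motion up the slope, friction acts down-slope at its limit: f = μ_s N.
P is parallel to the surface, so N = m g cos θ = 665 N.
Along the incline: P = m g sin θ + μ_s N = 501 + 0.26×665 = 674 N.

P ≈ 674 N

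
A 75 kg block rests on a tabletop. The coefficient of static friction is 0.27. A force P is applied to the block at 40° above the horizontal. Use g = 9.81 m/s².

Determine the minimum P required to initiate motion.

N = m g − P sin α (the pull lifts the block).
At impending slip, P cos α = μ_s N = μ_s (m g − P sin α).
Solving: P (cos α + μ_s sin α) = μ_s m g → P = 0.27×736/(cos 40° + 0.27 sin 40°) = 199/0.9396 = 211 N.

P ≈ 211 N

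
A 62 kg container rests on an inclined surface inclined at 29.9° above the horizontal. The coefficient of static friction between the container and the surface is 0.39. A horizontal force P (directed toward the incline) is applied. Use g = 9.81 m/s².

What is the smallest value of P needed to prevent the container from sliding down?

The container tends to slide down (tan θ > μ_s), so at the point of impending slip friction acts up-slope at its limit: f = μ_s N.
Perpendicular to the incline: N = m g cos θ + P sin θ.
Along the incline: P cos θ + μ_s N = m g sin θ, i.e. P cos θ + μ_s (m g cos θ + P sin θ) = m g sin θ.
Solving, P (cos θ + μ_s sin θ) = m g (sin θ − μ_s cos θ), so P = 608×0.1604/1.061 = 91.9 N.

P_min ≈ 91.9 N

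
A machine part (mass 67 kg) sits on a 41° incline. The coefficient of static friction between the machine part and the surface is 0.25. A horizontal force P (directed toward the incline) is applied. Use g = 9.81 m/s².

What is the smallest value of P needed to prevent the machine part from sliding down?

P_min ≈ 334 N

The machine part tends to slide down (tan θ > μ_s), so at the point of impending slip friction acts up-slope at its limit: f = μ_s N.
Perpendicular to the incline: N = m g cos θ + P sin θ.
Along the incline: P cos θ + μ_s N = m g sin θ, i.e. P cos θ + μ_s (m g cos θ + P sin θ) = m g sin θ.
Solving, P (cos θ + μ_s sin θ) = m g (sin θ − μ_s cos θ), so P = 657×0.4674/0.9187 = 334 N.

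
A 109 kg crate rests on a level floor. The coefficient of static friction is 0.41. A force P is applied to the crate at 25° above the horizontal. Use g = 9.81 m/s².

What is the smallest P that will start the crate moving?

P ≈ 406 N

N = m g − P sin α (the pull lifts the crate).
At impending slip, P cos α = μ_s N = μ_s (m g − P sin α).
Solving: P (cos α + μ_s sin α) = μ_s m g → P = 0.41×1070/(cos 25° + 0.41 sin 25°) = 438/1.08 = 406 N.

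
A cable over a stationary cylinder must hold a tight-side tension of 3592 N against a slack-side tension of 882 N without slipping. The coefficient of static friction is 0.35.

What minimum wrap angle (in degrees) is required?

T₂/T₁ = e^{μβ} → β = ln(T₂/T₁)/μ.
β = ln(3592/882)/0.35 = 1.404/0.35 = 4.012 rad.
In degrees: β = 4.012 × 180/π = 230°.

β_min ≈ 230°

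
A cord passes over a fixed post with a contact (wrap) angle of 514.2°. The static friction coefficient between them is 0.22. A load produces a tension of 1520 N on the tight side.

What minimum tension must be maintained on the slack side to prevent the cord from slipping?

Capstan equation at impending slip: T_tight/T_slack = e^{μβ}.
β = 514.2° = 8.974 rad; e^{μβ} = e^{0.22×8.974} = 7.202.
T_slack = T_tight / e^{μβ} = 1520 / 7.202 = 211 N.

T_min ≈ 211 N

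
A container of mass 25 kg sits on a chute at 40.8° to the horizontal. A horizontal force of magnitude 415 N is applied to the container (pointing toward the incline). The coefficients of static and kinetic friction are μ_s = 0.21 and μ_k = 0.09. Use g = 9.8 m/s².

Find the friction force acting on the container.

Resolve perpendicular to the incline: N = m g cos θ + P sin θ = 25×9.8×cos 40.8° + 415×sin 40.8° = 456.6 N.
Parallel to the incline: P cos θ − m g sin θ = 314.2 − 160.1 = 154.1 N; the friction needed to balance this is 154.1 N acting down the slope.
Maximum static friction: μ_s N = 0.21 × 456.6 = 95.89 N.
The required 154.1 N exceeds the static limit, so the container slides up-slope and f = μ_k N = 0.09×456.6 = 41.1 N.

f ≈ 41.1 N (down the incline)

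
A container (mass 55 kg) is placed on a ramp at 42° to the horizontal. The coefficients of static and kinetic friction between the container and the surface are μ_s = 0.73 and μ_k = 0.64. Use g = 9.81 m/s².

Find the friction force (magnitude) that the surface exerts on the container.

f ≈ 257 N (up the incline)

The normal reaction is N = m g cos θ = 401 N.
Along the slope the weight component is m g sin θ = 361 N; friction must supply exactly this, acting up-slope.
Maximum static friction available: μ_s N = 0.73 × 401 = 292.7 N.
|361| exceeds 292.7 N, so the container slips down-slope; friction is kinetic, f = μ_k N = 0.64×401 = 257 N.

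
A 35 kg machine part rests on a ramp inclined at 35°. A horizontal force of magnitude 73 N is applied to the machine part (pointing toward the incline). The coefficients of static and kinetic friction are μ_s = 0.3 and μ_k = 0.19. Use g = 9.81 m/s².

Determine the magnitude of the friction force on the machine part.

f ≈ 61.4 N (up the incline)

The horizontal push has a component P sin θ into the surface, so N = m g cos θ + P sin θ = 281.3 + 41.87 = 323.1 N.
Along the incline, the net driving force (taking up-slope positive) is P cos θ − m g sin θ = 59.8 − 196.9 = -137.1 N, so equilibrium requires friction f = 137.1 N (up-slope).
Maximum static friction: μ_s N = 0.3 × 323.1 = 96.94 N.
The required 137.1 N exceeds the static limit, so the machine part slides down-slope and f = μ_k N = 0.19×323.1 = 61.4 N.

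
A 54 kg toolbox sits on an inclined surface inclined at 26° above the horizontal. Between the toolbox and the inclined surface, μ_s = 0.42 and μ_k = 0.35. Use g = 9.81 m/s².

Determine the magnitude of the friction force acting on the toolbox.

f ≈ 167 N (up the incline)

The normal reaction is N = m g cos θ = 476.1 N.
For equilibrium along the incline, friction must balance the weight component: f = m g sin θ = 232.2 N up the slope.
Static friction can supply at most μ_s N = 200 N.
|232.2| exceeds 200 N, so the toolbox slips down-slope; friction is kinetic, f = μ_k N = 0.35×476.1 = 167 N.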